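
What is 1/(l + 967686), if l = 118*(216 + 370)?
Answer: 1/1036834 ≈ 9.6447e-7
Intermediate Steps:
l = 69148 (l = 118*586 = 69148)
1/(l + 967686) = 1/(69148 + 967686) = 1/1036834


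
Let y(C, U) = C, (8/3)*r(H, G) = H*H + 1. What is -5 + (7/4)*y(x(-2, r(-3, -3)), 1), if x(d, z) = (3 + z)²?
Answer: 4783/64 ≈ 74.734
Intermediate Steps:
r(H, G) = 3/8 + 3*H²/8 (r(H, G) = 3*(H*H + 1)/8 = 3*(H² + 1)/8 = 3*(1 + H²)/8 = 3/8 + 3*H²/8)
-5 + (7/4)*y(x(-2, r(-3, -3)), 1) = -5 + (7/4)*(3 + (3/8 + (3/8)*(-3)²))² = -5 + (7*(¼))*(3 + (3/8 + (3/8)*9))² = -5 + 7*(3 + (3/8 + 27/8))²/4 = -5 + 7*(3 + 15/4)²/4 = -5 + 7*(27/4)²/4 = -5 + (7/4)*(729/16) = -5 + 5103/64 = 4783/64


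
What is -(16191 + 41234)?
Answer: -57425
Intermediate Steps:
-(16191 + 41234) = -1*57425 = -57425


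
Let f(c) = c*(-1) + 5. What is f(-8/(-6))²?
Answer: 121/9 ≈ 13.444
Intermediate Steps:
f(c) = 5 - c (f(c) = -c + 5 = 5 - c)
f(-8/(-6))² = (5 - (-8)/(-6))² = (5 - (-8)*(-1)/6)² = (5 - 1*4/3)² = (5 - 4/3)² = (11/3)² = 121/9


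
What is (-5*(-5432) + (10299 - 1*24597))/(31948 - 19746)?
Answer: 6431/6101 ≈ 1.0541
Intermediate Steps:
(-5*(-5432) + (10299 - 1*24597))/(31948 - 19746) = (27160 + (10299 - 24597))/12202 = (27160 - 14298)*(1/12202) = 12862*(1/12202) = 6431/6101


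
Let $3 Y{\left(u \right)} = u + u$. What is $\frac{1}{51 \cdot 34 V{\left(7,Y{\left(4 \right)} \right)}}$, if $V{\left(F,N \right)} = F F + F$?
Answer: $\frac{1}{97104} \approx 1.0298 \cdot 10^{-5}$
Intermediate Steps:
$Y{\left(u \right)} = \frac{2 u}{3}$ ($Y{\left(u \right)} = \frac{u + u}{3} = \frac{2 u}{3}$)
$V{\left(F,N \right)} = F + F^{2}$ ($V{\left(F,N \right)} = F^{2} + F = F + F^{2}$)
$\frac{1}{51 \cdot 34 V{\left(7,Y{\left(4 \right)} \right)}} = \frac{1}{51 \cdot 34 \cdot 7 \left(1 + 7\right)} = \frac{1}{1734 \cdot 7 \cdot 8} = \frac{1}{1734 \cdot 56} = \frac{1}{97104}$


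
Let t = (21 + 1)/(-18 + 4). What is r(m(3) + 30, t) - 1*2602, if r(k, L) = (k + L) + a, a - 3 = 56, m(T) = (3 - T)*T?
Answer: -17602/7 ≈ -2514.6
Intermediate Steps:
m(T) = T*(3 - T)
a = 59 (a = 3 + 56 = 59)
t = -11/7 (t = 22/(-14) = 22*(-1/14) = -11/7 ≈ -1.5714)
r(k, L) = 59 + L + k (r(k, L) = (k + L) + 59 = (L + k) + 59 = 59 + L + k)
r(m(3) + 30, t) - 1*2602 = (59 - 11/7 + (3*(3 - 1*3) + 30)) - 1*2602 = (59 - 11/7 + (3*(3 - 3) + 30)) - 2602 = (59 - 11/7 + (3*0 + 30)) - 2602 = (59 - 11/7 + (0 + 30)) - 2602 = (59 - 11/7 + 30) - 2602 = 612/7 - 2602 = -17602/7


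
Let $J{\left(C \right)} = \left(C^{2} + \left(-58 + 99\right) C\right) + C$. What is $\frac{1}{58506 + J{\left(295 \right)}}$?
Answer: $\frac{1}{157921} \approx 6.3323 \cdot 10^{-6}$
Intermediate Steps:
$J{\left(C \right)} = C^{2} + 42 C$ ($J{\left(C \right)} = \left(C^{2} + 41 C\right) + C = C^{2} + 42 C$)
$\frac{1}{58506 + J{\left(295 \right)}} = \frac{1}{58506 + 295 \left(42 + 295\right)} = \frac{1}{58506 + 295 \cdot 337} = \frac{1}{58506 + 99415} = \frac{1}{157921}$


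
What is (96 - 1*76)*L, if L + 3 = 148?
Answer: 2900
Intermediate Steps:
L = 145 (L = -3 + 148 = 145)
(96 - 1*76)*L = (96 - 1*76)*145 = (96 - 76)*145 = 20*145 = 2900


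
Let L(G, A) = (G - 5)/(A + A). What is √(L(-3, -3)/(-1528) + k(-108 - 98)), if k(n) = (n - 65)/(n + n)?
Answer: √9152489463/118038 ≈ 0.81049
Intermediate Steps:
L(G, A) = (-5 + G)/(2*A) (L(G, A) = (-5 + G)/((2*A)) = (-5 + G)*(1/(2*A)) = (-5 + G)/(2*A))
k(n) = (-65 + n)/(2*n) (k(n) = (-65 + n)/((2*n)) = (-65 + n)*(1/(2*n)) = (-65 + n)/(2*n))
√(L(-3, -3)/(-1528) + k(-108 - 98)) = √(((½)*(-5 - 3)/(-3))/(-1528) + (-65 + (-108 - 98))/(2*(-108 - 98))) = √(-(-1)*(-8)/(3056*3) + (½)*(-65 - 206)/(-206)) = √(-1/1528*4/3 + (½)*(-1/206)*(-271)) = √(-1/1146 + 271/412) = √(155077/236076) = √9152489463/118038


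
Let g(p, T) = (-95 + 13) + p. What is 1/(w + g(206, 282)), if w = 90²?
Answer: 1/8224 ≈ 0.00012160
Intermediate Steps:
g(p, T) = -82 + p
w = 8100
1/(w + g(206, 282)) = 1/(8100 + (-82 + 206)) = 1/(8100 + 124) = 1/8224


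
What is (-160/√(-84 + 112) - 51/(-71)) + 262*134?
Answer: 2492719/71 - 80*√7/7 ≈ 35079.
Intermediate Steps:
(-160/√(-84 + 112) - 51/(-71)) + 262*134 = (-160*√7/14 - 51*(-1/71)) + 35108 = (-160*√7/14 + 51/71) + 35108 = (-80*√7/7 + 51/71) + 35108 = (51/71 - 80*√7/7) + 35108 = 2492719/71 - 80*√7/7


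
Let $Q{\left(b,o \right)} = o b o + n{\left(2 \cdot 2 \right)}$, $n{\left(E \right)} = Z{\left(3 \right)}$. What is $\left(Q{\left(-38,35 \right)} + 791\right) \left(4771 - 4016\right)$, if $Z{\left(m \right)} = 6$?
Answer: $-34543515$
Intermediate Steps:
$n{\left(E \right)} = 6$
$Q{\left(b,o \right)} = 6 + b o^{2}$ ($Q{\left(b,o \right)} = o b o + 6 = b o o + 6 = b o^{2} + 6 = 6 + b o^{2}$)
$\left(Q{\left(-38,35 \right)} + 791\right) \left(4771 - 4016\right) = \left(\left(6 - 38 \cdot 35^{2}\right) + 791\right) \left(4771 - 4016\right) = \left(\left(6 - 46550\right) + 791\right) 755 = \left(-46544 + 791\right) 755 = \left(-45753\right) 755 = -34543515$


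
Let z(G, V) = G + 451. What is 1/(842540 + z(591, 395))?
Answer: 1/843582 ≈ 1.1854e-6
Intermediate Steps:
z(G, V) = 451 + G
1/(842540 + z(591, 395)) = 1/(842540 + (451 + 591)) = 1/(842540 + 1042) = 1/843582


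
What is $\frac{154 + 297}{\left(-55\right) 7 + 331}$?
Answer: $- \frac{451}{54} \approx -8.3519$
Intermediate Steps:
$\frac{154 + 297}{\left(-55\right) 7 + 331} = \frac{451}{-385 + 331} = \frac{451}{-54} = 451 \left(- \frac{1}{54}\right) = - \frac{451}{54}$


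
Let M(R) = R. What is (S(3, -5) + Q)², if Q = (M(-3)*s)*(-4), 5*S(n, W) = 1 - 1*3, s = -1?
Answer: 3844/25 ≈ 153.76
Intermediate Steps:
S(n, W) = -⅖ (S(n, W) = (1 - 1*3)/5 = (1 - 3)/5 = (⅕)*(-2) = -⅖)
Q = -12 (Q = -3*(-1)*(-4) = 3*(-4) = -12)
(S(3, -5) + Q)² = (-⅖ - 12)² = (-62/5)² = 3844/25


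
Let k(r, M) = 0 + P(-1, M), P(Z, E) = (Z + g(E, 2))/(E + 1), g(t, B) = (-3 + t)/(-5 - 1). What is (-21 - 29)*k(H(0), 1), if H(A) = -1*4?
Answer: 50/3 ≈ 16.667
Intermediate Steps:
g(t, B) = ½ - t/6 (g(t, B) = (-3 + t)/(-6) = (-3 + t)*(-⅙) = ½ - t/6)
H(A) = -4
P(Z, E) = (½ + Z - E/6)/(1 + E) (P(Z, E) = (Z + (½ - E/6))/(E + 1) = (½ + Z - E/6)/(1 + E))
k(r, M) = (-3 - M)/(6*(1 + M)) (k(r, M) = 0 + (3 - M + 6*(-1))/(6*(1 + M)) = 0 + (3 - M - 6)/(6*(1 + M)) = 0 + (-3 - M)/(6*(1 + M)) = (-3 - M)/(6*(1 + M)))
(-21 - 29)*k(H(0), 1) = (-21 - 29)*((-3 - 1*1)/(6*(1 + 1))) = -25*(-3 - 1)/(3*2) = -25*(-4)/(3*2) = -50*(-⅓) = 50/3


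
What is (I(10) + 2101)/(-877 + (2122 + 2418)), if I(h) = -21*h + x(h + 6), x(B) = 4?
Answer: 1895/3663 ≈ 0.51734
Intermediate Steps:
I(h) = 4 - 21*h (I(h) = -21*h + 4 = 4 - 21*h)
(I(10) + 2101)/(-877 + (2122 + 2418)) = ((4 - 21*10) + 2101)/(-877 + (2122 + 2418)) = ((4 - 210) + 2101)/(-877 + 4540) = (-206 + 2101)/3663 = 1895*(1/3663) = 1895/3663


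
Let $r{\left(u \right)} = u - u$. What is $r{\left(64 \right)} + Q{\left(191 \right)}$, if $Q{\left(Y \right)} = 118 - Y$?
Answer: $-73$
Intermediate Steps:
$r{\left(u \right)} = 0$
$r{\left(64 \right)} + Q{\left(191 \right)} = 0 + \left(118 - 191\right) = 0 - 73 = -73$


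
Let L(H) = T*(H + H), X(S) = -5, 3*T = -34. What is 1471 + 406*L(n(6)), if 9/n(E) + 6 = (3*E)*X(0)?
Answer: 9335/4 ≈ 2333.8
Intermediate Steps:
T = -34/3 (T = (⅓)*(-34) = -34/3 ≈ -11.333)
n(E) = 9/(-6 - 15*E) (n(E) = 9/(-6 + (3*E)*(-5)) = 9/(-6 - 15*E))
L(H) = -68*H/3 (L(H) = -34*(H + H)/3 = -68*H/3)
1471 + 406*L(n(6)) = 1471 + 406*(-68/(-2 - 5*6)) = 1471 + 406*(-68/(-2 - 30)) = 1471 + 406*(-68/(-32)) = 1471 + 406*(-68*(-1)/32) = 1471 + 406*(-68/3*(-3/32)) = 1471 + 406*(17/8) = 1471 + 3451/4 = 9335/4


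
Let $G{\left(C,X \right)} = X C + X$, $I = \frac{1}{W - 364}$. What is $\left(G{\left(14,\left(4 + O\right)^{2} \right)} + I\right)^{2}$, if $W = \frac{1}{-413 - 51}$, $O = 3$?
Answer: $\frac{15410449362046561}{28526196609} \approx 5.4022 \cdot 10^{5}$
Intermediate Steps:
$W = - \frac{1}{464}$ ($W = \frac{1}{-464} = - \frac{1}{464} \approx -0.0021552$)
$I = - \frac{464}{168897}$ ($I = \frac{1}{- \frac{1}{464} - 364} = \frac{1}{- \frac{168897}{464}} = - \frac{464}{168897} \approx -0.0027472$)
$G{\left(C,X \right)} = X + C X$ ($G{\left(C,X \right)} = C X + X = X + C X$)
$\left(G{\left(14,\left(4 + O\right)^{2} \right)} + I\right)^{2} = \left(\left(4 + 3\right)^{2} \left(1 + 14\right) - \frac{464}{168897}\right)^{2} = \left(7^{2} \cdot 15 - \frac{464}{168897}\right)^{2} = \left(49 \cdot 15 - \frac{464}{168897}\right)^{2} = \left(735 - \frac{464}{168897}\right)^{2} = \left(\frac{124138831}{168897}\right)^{2} = \frac{15410449362046561}{28526196609}$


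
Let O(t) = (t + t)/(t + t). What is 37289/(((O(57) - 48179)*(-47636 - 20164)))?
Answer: 37289/3266468400 ≈ 1.1416e-5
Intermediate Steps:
O(t) = 1 (O(t) = (2*t)/((2*t)) = (2*t)*(1/(2*t)) = 1)
37289/(((O(57) - 48179)*(-47636 - 20164))) = 37289/(((1 - 48179)*(-47636 - 20164))) = 37289/((-48178*(-67800))) = 37289/3266468400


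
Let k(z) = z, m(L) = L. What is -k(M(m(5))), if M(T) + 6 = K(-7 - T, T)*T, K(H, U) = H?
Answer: 66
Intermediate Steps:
M(T) = -6 + T*(-7 - T) (M(T) = -6 + (-7 - T)*T = -6 + T*(-7 - T))
-k(M(m(5))) = -(-6 - 1*5*(7 + 5)) = -(-6 - 1*5*12) = -(-6 - 60) = -1*(-66) = 66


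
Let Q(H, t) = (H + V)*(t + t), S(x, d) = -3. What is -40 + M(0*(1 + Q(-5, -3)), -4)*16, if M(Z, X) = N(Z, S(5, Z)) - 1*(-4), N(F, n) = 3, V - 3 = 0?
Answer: 72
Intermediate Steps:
V = 3 (V = 3 + 0 = 3)
Q(H, t) = 2*t*(3 + H) (Q(H, t) = (H + 3)*(t + t) = (3 + H)*(2*t) = 2*t*(3 + H))
M(Z, X) = 7 (M(Z, X) = 3 - 1*(-4) = 3 + 4 = 7)
-40 + M(0*(1 + Q(-5, -3)), -4)*16 = -40 + 7*16 = -40 + 112 = 72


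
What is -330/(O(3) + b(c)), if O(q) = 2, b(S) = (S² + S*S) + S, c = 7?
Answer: -330/107 ≈ -3.0841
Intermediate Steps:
b(S) = S + 2*S² (b(S) = (S² + S²) + S = 2*S² + S = S + 2*S²)
-330/(O(3) + b(c)) = -330/(2 + 7*(1 + 2*7)) = -330/(2 + 7*(1 + 14)) = -330/(2 + 7*15) = -330/(2 + 105) = -330/107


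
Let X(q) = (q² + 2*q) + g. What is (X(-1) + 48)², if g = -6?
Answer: 1681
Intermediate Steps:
X(q) = -6 + q² + 2*q (X(q) = (q² + 2*q) - 6 = -6 + q² + 2*q)
(X(-1) + 48)² = ((-6 + (-1)² + 2*(-1)) + 48)² = ((-6 + 1 - 2) + 48)² = (-7 + 48)² = 41² = 1681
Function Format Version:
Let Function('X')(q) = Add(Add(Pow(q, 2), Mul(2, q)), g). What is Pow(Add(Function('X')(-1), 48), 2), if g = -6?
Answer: 1681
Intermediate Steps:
Function('X')(q) = Add(-6, Pow(q, 2), Mul(2, q)) (Function('X')(q) = Add(Add(Pow(q, 2), Mul(2, q)), -6) = Add(-6, Pow(q, 2), Mul(2, q)))
Pow(Add(Function('X')(-1), 48), 2) = Pow(Add(Add(-6, Pow(-1, 2), Mul(2, -1)), 48), 2) = Pow(Add(Add(-6, 1, -2), 48), 2) = Pow(Add(-7, 48), 2) = Pow(41, 2) = 1681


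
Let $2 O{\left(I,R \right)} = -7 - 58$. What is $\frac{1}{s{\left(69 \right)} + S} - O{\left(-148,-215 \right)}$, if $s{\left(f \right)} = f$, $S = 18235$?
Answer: $\frac{594881}{18304} \approx 32.5$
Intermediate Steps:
$O{\left(I,R \right)} = - \frac{65}{2}$ ($O{\left(I,R \right)} = \frac{-7 - 58}{2} = \frac{1}{2} \left(-65\right) = - \frac{65}{2}$)
$\frac{1}{s{\left(69 \right)} + S} - O{\left(-148,-215 \right)} = \frac{1}{69 + 18235} - - \frac{65}{2} = \frac{1}{18304} + \frac{65}{2} = \frac{594881}{18304}$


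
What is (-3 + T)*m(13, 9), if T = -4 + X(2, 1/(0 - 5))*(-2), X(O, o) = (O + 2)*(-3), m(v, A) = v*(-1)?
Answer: -221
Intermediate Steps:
m(v, A) = -v
X(O, o) = -6 - 3*O (X(O, o) = (2 + O)*(-3) = -6 - 3*O)
T = 20 (T = -4 + (-6 - 3*2)*(-2) = -4 + (-6 - 6)*(-2) = -4 - 12*(-2) = -4 + 24 = 20)
(-3 + T)*m(13, 9) = (-3 + 20)*(-1*13) = 17*(-13) = -221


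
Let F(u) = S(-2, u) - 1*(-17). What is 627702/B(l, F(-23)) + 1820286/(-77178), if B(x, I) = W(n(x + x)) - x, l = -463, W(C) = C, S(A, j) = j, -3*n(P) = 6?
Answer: 7934272185/5929843 ≈ 1338.0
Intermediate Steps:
n(P) = -2 (n(P) = -⅓*6 = -2)
F(u) = 17 + u (F(u) = u - 1*(-17) = u + 17 = 17 + u)
B(x, I) = -2 - x
627702/B(l, F(-23)) + 1820286/(-77178) = 627702/(-2 - 1*(-463)) + 1820286/(-77178) = 627702/(-2 + 463) + 1820286*(-1/77178) = 627702/461 - 303381/12863 = 7934272185/5929843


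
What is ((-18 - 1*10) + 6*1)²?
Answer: 484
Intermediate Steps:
((-18 - 1*10) + 6*1)² = ((-18 - 10) + 6)² = (-28 + 6)² = (-22)² = 484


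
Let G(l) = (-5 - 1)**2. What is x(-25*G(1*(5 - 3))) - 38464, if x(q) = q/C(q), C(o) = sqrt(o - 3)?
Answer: -38464 + 300*I*sqrt(903)/301 ≈ -38464.0 + 29.95*I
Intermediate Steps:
G(l) = 36 (G(l) = (-6)**2 = 36)
C(o) = sqrt(-3 + o)
x(q) = q/sqrt(-3 + q) (x(q) = q/(sqrt(-3 + q)) = q/sqrt(-3 + q))
x(-25*G(1*(5 - 3))) - 38464 = (-25*36)/sqrt(-3 - 25*36) - 38464 = -900/sqrt(-3 - 900) - 38464 = -(-300)*I*sqrt(903)/301 - 38464 = 300*I*sqrt(903)/301 - 38464 = -38464 + 300*I*sqrt(903)/301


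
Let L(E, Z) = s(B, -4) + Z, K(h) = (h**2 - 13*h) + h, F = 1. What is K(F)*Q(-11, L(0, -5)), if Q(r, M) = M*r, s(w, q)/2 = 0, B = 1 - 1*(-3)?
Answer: -605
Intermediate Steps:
B = 4 (B = 1 + 3 = 4)
s(w, q) = 0 (s(w, q) = 2*0 = 0)
K(h) = h**2 - 12*h
L(E, Z) = Z (L(E, Z) = 0 + Z = Z)
K(F)*Q(-11, L(0, -5)) = (1*(-12 + 1))*(-5*(-11)) = (1*(-11))*55 = -11*55 = -605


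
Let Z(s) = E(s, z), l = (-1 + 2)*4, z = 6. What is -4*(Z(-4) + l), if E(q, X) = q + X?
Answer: -24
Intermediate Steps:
l = 4 (l = 1*4 = 4)
E(q, X) = X + q
Z(s) = 6 + s
-4*(Z(-4) + l) = -4*((6 - 4) + 4) = -4*(2 + 4) = -4*6 = -24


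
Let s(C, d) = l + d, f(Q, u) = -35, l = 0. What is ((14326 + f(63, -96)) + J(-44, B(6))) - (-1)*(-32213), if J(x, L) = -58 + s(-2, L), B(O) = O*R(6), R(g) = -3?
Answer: -17998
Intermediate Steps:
B(O) = -3*O (B(O) = O*(-3) = -3*O)
s(C, d) = d (s(C, d) = 0 + d = d)
J(x, L) = -58 + L
((14326 + f(63, -96)) + J(-44, B(6))) - (-1)*(-32213) = ((14326 - 35) + (-58 - 3*6)) - (-1)*(-32213) = (14291 + (-58 - 18)) - 1*32213 = (14291 - 76) - 32213 = 14215 - 32213 = -17998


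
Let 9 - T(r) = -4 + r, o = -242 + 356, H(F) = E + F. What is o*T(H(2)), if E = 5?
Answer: 684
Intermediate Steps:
H(F) = 5 + F
o = 114
T(r) = 13 - r (T(r) = 9 - (-4 + r) = 9 + (4 - r) = 13 - r)
o*T(H(2)) = 114*(13 - (5 + 2)) = 114*(13 - 1*7) = 114*(13 - 7) = 114*6 = 684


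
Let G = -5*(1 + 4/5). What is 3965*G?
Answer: -35685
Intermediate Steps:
G = -9 (G = -5*(1 + 4*(⅕)) = -5*(1 + ⅘) = -5*9/5 = -9)
3965*G = 3965*(-9) = -35685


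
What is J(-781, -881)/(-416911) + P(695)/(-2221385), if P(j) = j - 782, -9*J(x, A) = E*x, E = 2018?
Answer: -318245923547/757734415965 ≈ -0.42000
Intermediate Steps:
J(x, A) = -2018*x/9
P(j) = -782 + j
J(-781, -881)/(-416911) + P(695)/(-2221385) = -2018/9*(-781)/(-416911) + (-782 + 695)/(-2221385) = (1576058/9)*(-1/416911) - 87*(-1/2221385) = -143278/341109 + 87/2221385 = -318245923547/757734415965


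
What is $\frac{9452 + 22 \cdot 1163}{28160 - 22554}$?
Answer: $\frac{17519}{2803} \approx 6.2501$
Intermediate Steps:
$\frac{9452 + 22 \cdot 1163}{28160 - 22554} = \frac{9452 + 25586}{5606} = 35038 \cdot \frac{1}{5606} = \frac{17519}{2803}$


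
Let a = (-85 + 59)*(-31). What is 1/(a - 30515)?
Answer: -1/29709 ≈ -3.3660e-5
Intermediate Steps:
a = 806 (a = -26*(-31) = 806)
1/(a - 30515) = 1/(806 - 30515) = 1/(-29709) = -1/29709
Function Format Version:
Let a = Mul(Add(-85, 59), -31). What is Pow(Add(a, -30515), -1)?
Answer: Rational(-1, 29709) ≈ -3.3660e-5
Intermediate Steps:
a = 806 (a = Mul(-26, -31) = 806)
Pow(Add(a, -30515), -1) = Pow(Add(806, -30515), -1) = Pow(-29709, -1) = Rational(-1, 29709)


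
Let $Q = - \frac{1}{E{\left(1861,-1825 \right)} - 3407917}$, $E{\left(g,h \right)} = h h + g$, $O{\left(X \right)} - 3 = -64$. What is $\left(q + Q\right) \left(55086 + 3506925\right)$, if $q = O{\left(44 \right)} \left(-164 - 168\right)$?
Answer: $\frac{5441429923420743}{75431} \approx 7.2138 \cdot 10^{10}$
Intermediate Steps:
$O{\left(X \right)} = -61$ ($O{\left(X \right)} = 3 - 64 = -61$)
$E{\left(g,h \right)} = g + h^{2}$ ($E{\left(g,h \right)} = h^{2} + g = g + h^{2}$)
$Q = \frac{1}{75431}$ ($Q = - \frac{1}{\left(1861 + \left(-1825\right)^{2}\right) - 3407917} = - \frac{1}{\left(1861 + 3330625\right) - 3407917} = - \frac{1}{3332486 - 3407917} = - \frac{1}{-75431} = \left(-1\right) \left(- \frac{1}{75431}\right) = \frac{1}{75431} \approx 1.3257 \cdot 10^{-5}$)
$q = 20252$ ($q = - 61 \left(-164 - 168\right) = \left(-61\right) \left(-332\right) = 20252$)
$\left(q + Q\right) \left(55086 + 3506925\right) = \left(20252 + \frac{1}{75431}\right) \left(55086 + 3506925\right) = \frac{1527628613}{75431} \cdot 3562011 = \frac{5441429923420743}{75431}$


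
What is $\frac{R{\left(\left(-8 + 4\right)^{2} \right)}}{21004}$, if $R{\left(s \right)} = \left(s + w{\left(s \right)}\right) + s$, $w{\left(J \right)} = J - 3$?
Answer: $\frac{45}{21004} \approx 0.0021424$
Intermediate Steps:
$w{\left(J \right)} = -3 + J$
$R{\left(s \right)} = -3 + 3 s$ ($R{\left(s \right)} = \left(s + \left(-3 + s\right)\right) + s = \left(-3 + 2 s\right) + s = -3 + 3 s$)
$\frac{R{\left(\left(-8 + 4\right)^{2} \right)}}{21004} = \frac{-3 + 3 \left(-8 + 4\right)^{2}}{21004} = \left(-3 + 3 \left(-4\right)^{2}\right) \frac{1}{21004} = \left(-3 + 3 \cdot 16\right) \frac{1}{21004} = \left(-3 + 48\right) \frac{1}{21004} = 45 \cdot \frac{1}{21004} = \frac{45}{21004}$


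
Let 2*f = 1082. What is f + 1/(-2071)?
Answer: 1120410/2071 ≈ 541.00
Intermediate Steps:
f = 541 (f = (½)*1082 = 541)
f + 1/(-2071) = 541 + 1/(-2071) = 541 - 1/2071 = 1120410/2071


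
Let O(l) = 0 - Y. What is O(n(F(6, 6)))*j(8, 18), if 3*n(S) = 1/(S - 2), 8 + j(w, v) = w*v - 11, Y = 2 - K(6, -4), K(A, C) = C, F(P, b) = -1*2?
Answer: -750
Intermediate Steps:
F(P, b) = -2
Y = 6 (Y = 2 - 1*(-4) = 2 + 4 = 6)
j(w, v) = -19 + v*w (j(w, v) = -8 + (w*v - 11) = -8 + (v*w - 11) = -8 + (-11 + v*w) = -19 + v*w)
n(S) = 1/(3*(-2 + S)) (n(S) = 1/(3*(S - 2)) = 1/(3*(-2 + S)))
O(l) = -6 (O(l) = 0 - 1*6 = 0 - 6 = -6)
O(n(F(6, 6)))*j(8, 18) = -6*(-19 + 18*8) = -6*(-19 + 144) = -6*125 = -750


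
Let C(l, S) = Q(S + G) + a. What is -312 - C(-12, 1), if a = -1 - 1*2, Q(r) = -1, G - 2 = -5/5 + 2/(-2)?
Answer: -308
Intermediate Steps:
G = 0 (G = 2 + (-5/5 + 2/(-2)) = 2 + (-5*1/5 + 2*(-1/2)) = 2 + (-1 - 1) = 2 - 2 = 0)
a = -3 (a = -1 - 2 = -3)
C(l, S) = -4 (C(l, S) = -1 - 3 = -4)
-312 - C(-12, 1) = -312 - 1*(-4) = -312 + 4 = -308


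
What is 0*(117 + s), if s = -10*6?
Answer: 0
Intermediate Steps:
s = -60
0*(117 + s) = 0*(117 - 60) = 0*57 = 0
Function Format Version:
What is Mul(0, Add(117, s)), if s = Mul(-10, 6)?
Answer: 0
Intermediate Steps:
s = -60
Mul(0, Add(117, s)) = Mul(0, Add(117, -60)) = Mul(0, 57) = 0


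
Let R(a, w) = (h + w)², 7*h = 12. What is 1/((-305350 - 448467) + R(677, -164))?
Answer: -49/35646537 ≈ -1.3746e-6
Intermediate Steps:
h = 12/7 (h = (⅐)*12 = 12/7 ≈ 1.7143)
R(a, w) = (12/7 + w)²
1/((-305350 - 448467) + R(677, -164)) = 1/((-305350 - 448467) + (12 + 7*(-164))²/49) = 1/(-753817 + (12 - 1148)²/49) = 1/(-753817 + (1/49)*(-1136)²) = 1/(-753817 + (1/49)*1290496) = 1/(-753817 + 1290496/49) = 1/(-35646537/49) = -49/35646537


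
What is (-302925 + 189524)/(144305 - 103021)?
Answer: -113401/41284 ≈ -2.7468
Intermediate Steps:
(-302925 + 189524)/(144305 - 103021) = -113401/41284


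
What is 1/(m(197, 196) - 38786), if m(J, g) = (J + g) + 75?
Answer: -1/38318 ≈ -2.6097e-5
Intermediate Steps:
m(J, g) = 75 + J + g
1/(m(197, 196) - 38786) = 1/((75 + 197 + 196) - 38786) = 1/(468 - 38786) = 1/(-38318) = -1/38318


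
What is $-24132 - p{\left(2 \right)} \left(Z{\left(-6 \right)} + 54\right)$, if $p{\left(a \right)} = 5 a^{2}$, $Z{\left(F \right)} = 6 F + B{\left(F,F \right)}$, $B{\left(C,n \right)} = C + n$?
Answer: $-24252$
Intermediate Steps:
$Z{\left(F \right)} = 8 F$ ($Z{\left(F \right)} = 6 F + \left(F + F\right) = 6 F + 2 F = 8 F$)
$-24132 - p{\left(2 \right)} \left(Z{\left(-6 \right)} + 54\right) = -24132 - 5 \cdot 2^{2} \left(8 \left(-6\right) + 54\right) = -24132 - 5 \cdot 4 \left(-48 + 54\right) = -24132 - 20 \cdot 6 = -24132 - 120 = -24252$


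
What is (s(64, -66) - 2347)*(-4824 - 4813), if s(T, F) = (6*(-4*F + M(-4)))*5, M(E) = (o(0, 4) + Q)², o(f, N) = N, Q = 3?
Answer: -67873391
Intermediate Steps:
M(E) = 49 (M(E) = (4 + 3)² = 7² = 49)
s(T, F) = 1470 - 120*F (s(T, F) = (6*(-4*F + 49))*5 = (6*(49 - 4*F))*5 = (294 - 24*F)*5 = 1470 - 120*F)
(s(64, -66) - 2347)*(-4824 - 4813) = ((1470 - 120*(-66)) - 2347)*(-4824 - 4813) = ((1470 + 7920) - 2347)*(-9637) = (9390 - 2347)*(-9637) = 7043*(-9637) = -67873391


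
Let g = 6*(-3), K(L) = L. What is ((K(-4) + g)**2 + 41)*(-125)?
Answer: -65625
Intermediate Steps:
g = -18
((K(-4) + g)**2 + 41)*(-125) = ((-4 - 18)**2 + 41)*(-125) = ((-22)**2 + 41)*(-125) = (484 + 41)*(-125) = 525*(-125) = -65625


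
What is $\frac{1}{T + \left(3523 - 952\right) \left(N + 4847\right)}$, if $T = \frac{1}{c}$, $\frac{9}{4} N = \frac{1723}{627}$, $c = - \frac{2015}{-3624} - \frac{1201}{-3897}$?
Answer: $\frac{7652459133}{95386205872511269} \approx 8.0226 \cdot 10^{-8}$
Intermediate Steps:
$c = \frac{4068293}{4707576}$ ($c = \left(-2015\right) \left(- \frac{1}{3624}\right) - - \frac{1201}{3897} = \frac{2015}{3624} + \frac{1201}{3897} = \frac{4068293}{4707576} \approx 0.8642$)
$N = \frac{6892}{5643}$ ($N = \frac{4 \cdot \frac{1723}{627}}{9} = \frac{4 \cdot 1723 \cdot \frac{1}{627}}{9} = \frac{4}{9} \cdot \frac{1723}{627} = \frac{6892}{5643} \approx 1.2213$)
$T = \frac{4707576}{4068293}$ ($T = \frac{1}{\frac{4068293}{4707576}} = \frac{4707576}{4068293} \approx 1.1571$)
$\frac{1}{T + \left(3523 - 952\right) \left(N + 4847\right)} = \frac{1}{\frac{4707576}{4068293} + \left(3523 - 952\right) \left(\frac{6892}{5643} + 4847\right)} = \frac{1}{\frac{4707576}{4068293} + 2571 \cdot \frac{27358513}{5643}} = \frac{1}{\frac{4707576}{4068293} + \frac{23446245641}{1881}} = \frac{1}{\frac{95386205872511269}{7652459133}} = \frac{7652459133}{95386205872511269}$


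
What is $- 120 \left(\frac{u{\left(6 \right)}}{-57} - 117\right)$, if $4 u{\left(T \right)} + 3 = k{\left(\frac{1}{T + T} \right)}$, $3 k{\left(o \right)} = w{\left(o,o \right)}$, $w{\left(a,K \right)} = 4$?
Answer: $\frac{800230}{57} \approx 14039.0$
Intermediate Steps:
$k{\left(o \right)} = \frac{4}{3}$ ($k{\left(o \right)} = \frac{1}{3} \cdot 4 = \frac{4}{3}$)
$u{\left(T \right)} = - \frac{5}{12}$ ($u{\left(T \right)} = - \frac{3}{4} + \frac{1}{4} \cdot \frac{4}{3} = - \frac{3}{4} + \frac{1}{3} = - \frac{5}{12}$)
$- 120 \left(\frac{u{\left(6 \right)}}{-57} - 117\right) = - 120 \left(- \frac{5}{12 \left(-57\right)} - 117\right) = - 120 \left(\left(- \frac{5}{12}\right) \left(- \frac{1}{57}\right) - 117\right) = - 120 \left(\frac{5}{684} - 117\right) = \left(-120\right) \left(- \frac{80023}{684}\right) = \frac{800230}{57}$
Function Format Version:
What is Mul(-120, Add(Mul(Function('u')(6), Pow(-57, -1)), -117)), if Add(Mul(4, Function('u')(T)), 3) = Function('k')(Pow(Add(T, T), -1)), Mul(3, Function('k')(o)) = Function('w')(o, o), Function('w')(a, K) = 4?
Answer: Rational(800230, 57) ≈ 14039.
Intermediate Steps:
Function('k')(o) = Rational(4, 3) (Function('k')(o) = Mul(Rational(1, 3), 4) = Rational(4, 3))
Function('u')(T) = Rational(-5, 12) (Function('u')(T) = Add(Rational(-3, 4), Mul(Rational(1, 4), Rational(4, 3))) = Add(Rational(-3, 4), Rational(1, 3)) = Rational(-5, 12))
Mul(-120, Add(Mul(Function('u')(6), Pow(-57, -1)), -117)) = Mul(-120, Add(Mul(Rational(-5, 12), Pow(-57, -1)), -117)) = Mul(-120, Add(Mul(Rational(-5, 12), Rational(-1, 57)), -117)) = Mul(-120, Add(Rational(5, 684), -117)) = Mul(-120, Rational(-80023, 684)) = Rational(800230, 57)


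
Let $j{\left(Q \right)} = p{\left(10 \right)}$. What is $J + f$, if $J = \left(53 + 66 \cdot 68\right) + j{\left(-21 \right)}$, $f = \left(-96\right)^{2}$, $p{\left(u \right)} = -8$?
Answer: $13749$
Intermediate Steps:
$j{\left(Q \right)} = -8$
$f = 9216$
$J = 4533$ ($J = \left(53 + 66 \cdot 68\right) - 8 = \left(53 + 4488\right) - 8 = 4541 - 8 = 4533$)
$J + f = 4533 + 9216 = 13749$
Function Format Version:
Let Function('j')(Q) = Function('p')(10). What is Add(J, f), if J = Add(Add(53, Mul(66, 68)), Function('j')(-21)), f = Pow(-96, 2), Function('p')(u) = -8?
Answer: 13749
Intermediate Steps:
Function('j')(Q) = -8
f = 9216
J = 4533 (J = Add(Add(53, Mul(66, 68)), -8) = Add(Add(53, 4488), -8) = Add(4541, -8) = 4533)
Add(J, f) = Add(4533, 9216) = 13749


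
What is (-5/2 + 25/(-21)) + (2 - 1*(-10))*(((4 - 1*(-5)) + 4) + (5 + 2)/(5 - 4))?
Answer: 9925/42 ≈ 236.31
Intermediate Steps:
(-5/2 + 25/(-21)) + (2 - 1*(-10))*(((4 - 1*(-5)) + 4) + (5 + 2)/(5 - 4)) = (-5*½ + 25*(-1/21)) + (2 + 10)*(((4 + 5) + 4) + 7/1) = (-5/2 - 25/21) + 12*((9 + 4) + 7*1) = -155/42 + 12*(13 + 7) = -155/42 + 12*20 = -155/42 + 240 = 9925/42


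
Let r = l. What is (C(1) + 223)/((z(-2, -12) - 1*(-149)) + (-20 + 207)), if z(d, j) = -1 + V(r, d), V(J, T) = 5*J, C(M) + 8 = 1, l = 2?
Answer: 72/115 ≈ 0.62609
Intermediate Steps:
r = 2
C(M) = -7 (C(M) = -8 + 1 = -7)
z(d, j) = 9 (z(d, j) = -1 + 5*2 = -1 + 10 = 9)
(C(1) + 223)/((z(-2, -12) - 1*(-149)) + (-20 + 207)) = (-7 + 223)/((9 - 1*(-149)) + (-20 + 207)) = 216/((9 + 149) + 187) = 216/(158 + 187) = 216/345 = 216*(1/345) = 72/115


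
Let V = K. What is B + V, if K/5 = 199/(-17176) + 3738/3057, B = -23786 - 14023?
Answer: -661640131721/17502344 ≈ -37803.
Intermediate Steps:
B = -37809
K = 105992575/17502344 (K = 5*(199/(-17176) + 3738/3057) = 5*(199*(-1/17176) + 3738*(1/3057)) = 5*(-199/17176 + 1246/1019) = 5*(21198515/17502344) = 105992575/17502344 ≈ 6.0559)
V = 105992575/17502344 ≈ 6.0559
B + V = -37809 + 105992575/17502344 = -661640131721/17502344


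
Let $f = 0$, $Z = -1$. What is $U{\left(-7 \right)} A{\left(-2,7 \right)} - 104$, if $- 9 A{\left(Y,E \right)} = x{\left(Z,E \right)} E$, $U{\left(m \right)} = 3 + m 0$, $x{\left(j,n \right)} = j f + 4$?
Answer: $- \frac{340}{3} \approx -113.33$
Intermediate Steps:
$x{\left(j,n \right)} = 4$ ($x{\left(j,n \right)} = j 0 + 4 = 0 + 4 = 4$)
$U{\left(m \right)} = 3$ ($U{\left(m \right)} = 3 + 0 = 3$)
$A{\left(Y,E \right)} = - \frac{4 E}{9}$
$U{\left(-7 \right)} A{\left(-2,7 \right)} - 104 = 3 \left(\left(- \frac{4}{9}\right) 7\right) - 104 = 3 \left(- \frac{28}{9}\right) - 104 = - \frac{28}{3} - 104 = - \frac{340}{3}$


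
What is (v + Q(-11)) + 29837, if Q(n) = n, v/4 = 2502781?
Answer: 10040950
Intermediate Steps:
v = 10011124 (v = 4*2502781 = 10011124)
(v + Q(-11)) + 29837 = (10011124 - 11) + 29837 = 10011113 + 29837 = 10040950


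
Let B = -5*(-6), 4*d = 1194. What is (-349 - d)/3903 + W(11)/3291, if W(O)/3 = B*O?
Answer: 1155365/8563182 ≈ 0.13492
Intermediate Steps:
d = 597/2 (d = (¼)*1194 = 597/2 ≈ 298.50)
B = 30
W(O) = 90*O (W(O) = 3*(30*O) = 90*O)
(-349 - d)/3903 + W(11)/3291 = (-349 - 1*597/2)/3903 + (90*11)/3291 = (-349 - 597/2)*(1/3903) + 990*(1/3291) = -1295/2*1/3903 + 330/1097 = -1295/7806 + 330/1097 = 1155365/8563182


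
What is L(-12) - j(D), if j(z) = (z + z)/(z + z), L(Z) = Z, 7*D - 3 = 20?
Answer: -13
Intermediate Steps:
D = 23/7 (D = 3/7 + (⅐)*20 = 3/7 + 20/7 = 23/7 ≈ 3.2857)
j(z) = 1 (j(z) = (2*z)/((2*z)) = (2*z)*(1/(2*z)) = 1)
L(-12) - j(D) = -12 - 1*1 = -12 - 1 = -13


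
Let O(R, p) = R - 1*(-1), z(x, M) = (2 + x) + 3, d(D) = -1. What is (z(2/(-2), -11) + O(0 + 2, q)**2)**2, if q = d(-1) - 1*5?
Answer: 169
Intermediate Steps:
z(x, M) = 5 + x
q = -6 (q = -1 - 1*5 = -1 - 5 = -6)
O(R, p) = 1 + R (O(R, p) = R + 1 = 1 + R)
(z(2/(-2), -11) + O(0 + 2, q)**2)**2 = ((5 + 2/(-2)) + (1 + (0 + 2))**2)**2 = ((5 + 2*(-1/2)) + (1 + 2)**2)**2 = ((5 - 1) + 3**2)**2 = (4 + 9)**2 = 13**2 = 169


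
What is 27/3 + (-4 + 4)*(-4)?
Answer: 9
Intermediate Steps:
27/3 + (-4 + 4)*(-4) = (⅓)*27 + 0*(-4) = 9 + 0 = 9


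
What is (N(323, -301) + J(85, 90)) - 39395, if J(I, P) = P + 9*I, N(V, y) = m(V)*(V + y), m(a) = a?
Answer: -31434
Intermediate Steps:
N(V, y) = V*(V + y)
(N(323, -301) + J(85, 90)) - 39395 = (323*(323 - 301) + (90 + 9*85)) - 39395 = (323*22 + (90 + 765)) - 39395 = (7106 + 855) - 39395 = 7961 - 39395 = -31434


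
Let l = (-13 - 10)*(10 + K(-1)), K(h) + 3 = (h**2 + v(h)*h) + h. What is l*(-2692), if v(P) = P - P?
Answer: 433412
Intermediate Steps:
v(P) = 0
K(h) = -3 + h + h**2 (K(h) = -3 + ((h**2 + 0*h) + h) = -3 + ((h**2 + 0) + h) = -3 + (h**2 + h) = -3 + (h + h**2) = -3 + h + h**2)
l = -161 (l = (-13 - 10)*(10 + (-3 - 1 + (-1)**2)) = -23*(10 + (-3 - 1 + 1)) = -23*(10 - 3) = -23*7 = -161)
l*(-2692) = -161*(-2692) = 433412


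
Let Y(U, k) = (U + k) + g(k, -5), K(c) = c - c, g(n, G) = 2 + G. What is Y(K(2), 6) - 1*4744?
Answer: -4741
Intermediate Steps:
K(c) = 0
Y(U, k) = -3 + U + k (Y(U, k) = (U + k) + (2 - 5) = (U + k) - 3 = -3 + U + k)
Y(K(2), 6) - 1*4744 = (-3 + 0 + 6) - 1*4744 = 3 - 4744 = -4741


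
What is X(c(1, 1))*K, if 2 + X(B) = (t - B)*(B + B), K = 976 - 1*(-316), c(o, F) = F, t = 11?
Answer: 23256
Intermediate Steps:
K = 1292 (K = 976 + 316 = 1292)
X(B) = -2 + 2*B*(11 - B) (X(B) = -2 + (11 - B)*(B + B) = -2 + (11 - B)*(2*B) = -2 + 2*B*(11 - B))
X(c(1, 1))*K = (-2 - 2*1**2 + 22*1)*1292 = (-2 - 2*1 + 22)*1292 = (-2 - 2 + 22)*1292 = 18*1292 = 23256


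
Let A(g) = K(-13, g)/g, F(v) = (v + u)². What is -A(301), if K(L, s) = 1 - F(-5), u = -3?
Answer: 9/43 ≈ 0.20930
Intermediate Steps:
F(v) = (-3 + v)² (F(v) = (v - 3)² = (-3 + v)²)
K(L, s) = -63 (K(L, s) = 1 - (-3 - 5)² = 1 - 1*(-8)² = 1 - 1*64 = 1 - 64 = -63)
A(g) = -63/g
-A(301) = -(-63)/301 = -1*(-9/43) = 9/43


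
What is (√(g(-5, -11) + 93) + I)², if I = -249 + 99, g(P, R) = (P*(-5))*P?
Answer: 22468 - 1200*I*√2 ≈ 22468.0 - 1697.1*I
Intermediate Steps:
g(P, R) = -5*P² (g(P, R) = (-5*P)*P = -5*P²)
I = -150
(√(g(-5, -11) + 93) + I)² = (√(-5*(-5)² + 93) - 150)² = (√(-5*25 + 93) - 150)² = (√(-125 + 93) - 150)² = (√(-32) - 150)² = (4*I*√2 - 150)² = (-150 + 4*I*√2)²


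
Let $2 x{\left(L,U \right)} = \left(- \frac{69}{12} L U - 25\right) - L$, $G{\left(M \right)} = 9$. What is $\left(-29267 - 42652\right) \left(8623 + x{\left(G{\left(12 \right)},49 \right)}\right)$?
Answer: $- \frac{4222004895}{8} \approx -5.2775 \cdot 10^{8}$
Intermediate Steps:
$x{\left(L,U \right)} = - \frac{25}{2} - \frac{L}{2} - \frac{23 L U}{8}$ ($x{\left(L,U \right)} = \frac{\left(- \frac{69}{12} L U - 25\right) - L}{2} = \frac{\left(\left(-69\right) \frac{1}{12} L U - 25\right) - L}{2} = \frac{\left(- \frac{23 L}{4} U - 25\right) - L}{2} = \frac{\left(- \frac{23 L U}{4} - 25\right) - L}{2} = \frac{\left(-25 - \frac{23 L U}{4}\right) - L}{2} = \frac{-25 - L - \frac{23 L U}{4}}{2} = - \frac{25}{2} - \frac{L}{2} - \frac{23 L U}{8}$)
$\left(-29267 - 42652\right) \left(8623 + x{\left(G{\left(12 \right)},49 \right)}\right) = \left(-29267 - 42652\right) \left(8623 - \left(17 + \frac{10143}{8}\right)\right) = - 71919 \left(8623 - \frac{10279}{8}\right) = \left(-71919\right) \frac{58705}{8} = - \frac{4222004895}{8}$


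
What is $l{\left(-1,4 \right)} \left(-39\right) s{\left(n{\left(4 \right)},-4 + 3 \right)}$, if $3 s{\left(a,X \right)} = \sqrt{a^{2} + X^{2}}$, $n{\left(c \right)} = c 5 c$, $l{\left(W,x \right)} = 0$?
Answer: $0$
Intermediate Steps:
$n{\left(c \right)} = 5 c^{2}$
$s{\left(a,X \right)} = \frac{\sqrt{X^{2} + a^{2}}}{3}$ ($s{\left(a,X \right)} = \frac{\sqrt{a^{2} + X^{2}}}{3} = \frac{\sqrt{X^{2} + a^{2}}}{3}$)
$l{\left(-1,4 \right)} \left(-39\right) s{\left(n{\left(4 \right)},-4 + 3 \right)} = 0 \left(-39\right) \frac{\sqrt{\left(-4 + 3\right)^{2} + \left(5 \cdot 4^{2}\right)^{2}}}{3} = 0 \frac{\sqrt{\left(-1\right)^{2} + \left(5 \cdot 16\right)^{2}}}{3} = 0 \frac{\sqrt{1 + 80^{2}}}{3} = 0 \frac{\sqrt{1 + 6400}}{3} = 0 \frac{\sqrt{6401}}{3} = 0$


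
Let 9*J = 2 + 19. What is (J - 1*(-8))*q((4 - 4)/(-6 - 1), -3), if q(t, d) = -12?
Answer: -124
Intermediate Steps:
J = 7/3 (J = (2 + 19)/9 = (⅑)*21 = 7/3 ≈ 2.3333)
(J - 1*(-8))*q((4 - 4)/(-6 - 1), -3) = (7/3 - 1*(-8))*(-12) = (7/3 + 8)*(-12) = (31/3)*(-12) = -124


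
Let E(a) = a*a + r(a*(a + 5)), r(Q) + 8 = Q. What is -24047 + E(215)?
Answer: 69470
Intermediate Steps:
r(Q) = -8 + Q
E(a) = -8 + a² + a*(5 + a) (E(a) = a*a + (-8 + a*(a + 5)) = a² + (-8 + a*(5 + a)) = -8 + a² + a*(5 + a))
-24047 + E(215) = -24047 + (-8 + 215² + 215*(5 + 215)) = -24047 + (-8 + 46225 + 215*220) = -24047 + (-8 + 46225 + 47300) = -24047 + 93517 = 69470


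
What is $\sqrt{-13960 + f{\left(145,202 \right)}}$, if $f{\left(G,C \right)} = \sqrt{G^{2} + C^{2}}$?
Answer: $\sqrt{-13960 + \sqrt{61829}} \approx 117.1 i$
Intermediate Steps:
$f{\left(G,C \right)} = \sqrt{C^{2} + G^{2}}$
$\sqrt{-13960 + f{\left(145,202 \right)}} = \sqrt{-13960 + \sqrt{202^{2} + 145^{2}}} = \sqrt{-13960 + \sqrt{40804 + 21025}} = \sqrt{-13960 + \sqrt{61829}}$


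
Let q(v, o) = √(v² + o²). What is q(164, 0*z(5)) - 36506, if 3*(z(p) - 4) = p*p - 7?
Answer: -36342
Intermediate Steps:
z(p) = 5/3 + p²/3 (z(p) = 4 + (p*p - 7)/3 = 4 + (p² - 7)/3 = 4 + (-7 + p²)/3 = 4 + (-7/3 + p²/3) = 5/3 + p²/3)
q(v, o) = √(o² + v²)
q(164, 0*z(5)) - 36506 = √((0*(5/3 + (⅓)*5²))² + 164²) - 36506 = √((0*(5/3 + (⅓)*25))² + 26896) - 36506 = √((0*(5/3 + 25/3))² + 26896) - 36506 = √((0*10)² + 26896) - 36506 = √(0² + 26896) - 36506 = √(0 + 26896) - 36506 = √26896 - 36506 = 164 - 36506 = -36342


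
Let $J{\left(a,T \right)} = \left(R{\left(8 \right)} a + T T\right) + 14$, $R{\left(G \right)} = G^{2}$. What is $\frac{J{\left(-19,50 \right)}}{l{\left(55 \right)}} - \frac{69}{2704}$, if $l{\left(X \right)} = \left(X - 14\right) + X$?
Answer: $\frac{54737}{4056} \approx 13.495$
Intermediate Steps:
$J{\left(a,T \right)} = 14 + T^{2} + 64 a$ ($J{\left(a,T \right)} = \left(8^{2} a + T T\right) + 14 = \left(64 a + T^{2}\right) + 14 = \left(T^{2} + 64 a\right) + 14 = 14 + T^{2} + 64 a$)
$l{\left(X \right)} = -14 + 2 X$ ($l{\left(X \right)} = \left(-14 + X\right) + X = -14 + 2 X$)
$\frac{J{\left(-19,50 \right)}}{l{\left(55 \right)}} - \frac{69}{2704} = \frac{14 + 50^{2} + 64 \left(-19\right)}{-14 + 2 \cdot 55} - \frac{69}{2704} = \frac{14 + 2500 - 1216}{-14 + 110} - \frac{69}{2704} = \frac{1298}{96} - \frac{69}{2704} = 1298 \cdot \frac{1}{96} - \frac{69}{2704} = \frac{649}{48} - \frac{69}{2704} = \frac{54737}{4056}$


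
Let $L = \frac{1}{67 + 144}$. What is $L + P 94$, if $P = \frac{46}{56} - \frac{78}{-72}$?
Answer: $\frac{793381}{4431} \approx 179.05$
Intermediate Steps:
$L = \frac{1}{211} \approx 0.0047393$
$P = \frac{40}{21}$ ($P = 46 \cdot \frac{1}{56} - - \frac{13}{12} = \frac{23}{28} + \frac{13}{12} = \frac{40}{21} \approx 1.9048$)
$L + P 94 = \frac{1}{211} + \frac{40}{21} \cdot 94 = \frac{1}{211} + \frac{3760}{21} = \frac{793381}{4431}$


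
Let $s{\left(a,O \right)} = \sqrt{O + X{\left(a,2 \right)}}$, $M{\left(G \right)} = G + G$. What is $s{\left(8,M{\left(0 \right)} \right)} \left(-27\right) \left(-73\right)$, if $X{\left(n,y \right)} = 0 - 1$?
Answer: $1971 i \approx 1971.0 i$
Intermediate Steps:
$X{\left(n,y \right)} = -1$ ($X{\left(n,y \right)} = 0 - 1 = -1$)
$M{\left(G \right)} = 2 G$
$s{\left(a,O \right)} = \sqrt{-1 + O}$ ($s{\left(a,O \right)} = \sqrt{O - 1} = \sqrt{-1 + O}$)
$s{\left(8,M{\left(0 \right)} \right)} \left(-27\right) \left(-73\right) = \sqrt{-1 + 2 \cdot 0} \left(-27\right) \left(-73\right) = \sqrt{-1 + 0} \left(-27\right) \left(-73\right) = \sqrt{-1} \left(-27\right) \left(-73\right) = i \left(-27\right) \left(-73\right) = - 27 i \left(-73\right) = 1971 i$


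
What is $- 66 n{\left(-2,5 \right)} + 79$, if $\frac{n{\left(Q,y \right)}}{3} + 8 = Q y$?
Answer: $3643$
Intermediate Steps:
$n{\left(Q,y \right)} = -24 + 3 Q y$
$- 66 n{\left(-2,5 \right)} + 79 = - 66 \left(-24 + 3 \left(-2\right) 5\right) + 79 = - 66 \left(-24 - 30\right) + 79 = \left(-66\right) \left(-54\right) + 79 = 3564 + 79 = 3643$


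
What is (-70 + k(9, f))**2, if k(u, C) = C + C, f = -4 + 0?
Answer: 6084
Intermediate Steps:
f = -4
k(u, C) = 2*C
(-70 + k(9, f))**2 = (-70 + 2*(-4))**2 = (-70 - 8)**2 = (-78)**2 = 6084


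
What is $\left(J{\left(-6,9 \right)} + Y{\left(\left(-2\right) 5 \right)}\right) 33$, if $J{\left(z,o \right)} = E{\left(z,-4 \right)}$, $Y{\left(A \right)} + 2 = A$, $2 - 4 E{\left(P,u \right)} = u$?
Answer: $- \frac{693}{2} \approx -346.5$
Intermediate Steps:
$E{\left(P,u \right)} = \frac{1}{2} - \frac{u}{4}$
$Y{\left(A \right)} = -2 + A$
$J{\left(z,o \right)} = \frac{3}{2}$ ($J{\left(z,o \right)} = \frac{1}{2} - -1 = \frac{1}{2} + 1 = \frac{3}{2}$)
$\left(J{\left(-6,9 \right)} + Y{\left(\left(-2\right) 5 \right)}\right) 33 = \left(\frac{3}{2} - 12\right) 33 = \left(- \frac{21}{2}\right) 33 = - \frac{693}{2}$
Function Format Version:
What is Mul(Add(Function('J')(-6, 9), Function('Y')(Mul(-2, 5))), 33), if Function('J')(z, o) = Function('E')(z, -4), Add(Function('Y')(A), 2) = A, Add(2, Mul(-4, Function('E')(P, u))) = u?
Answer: Rational(-693, 2) ≈ -346.50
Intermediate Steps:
Function('E')(P, u) = Add(Rational(1, 2), Mul(Rational(-1, 4), u))
Function('Y')(A) = Add(-2, A)
Function('J')(z, o) = Rational(3, 2) (Function('J')(z, o) = Add(Rational(1, 2), Mul(Rational(-1, 4), -4)) = Add(Rational(1, 2), 1) = Rational(3, 2))
Mul(Add(Function('J')(-6, 9), Function('Y')(Mul(-2, 5))), 33) = Mul(Add(Rational(3, 2), Add(-2, Mul(-2, 5))), 33) = Mul(Add(Rational(3, 2), Add(-2, -10)), 33) = Mul(Add(Rational(3, 2), -12), 33) = Mul(Rational(-21, 2), 33) = Rational(-693, 2)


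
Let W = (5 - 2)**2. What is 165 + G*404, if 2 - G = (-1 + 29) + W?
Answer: -13975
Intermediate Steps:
W = 9 (W = 3**2 = 9)
G = -35 (G = 2 - ((-1 + 29) + 9) = 2 - (28 + 9) = 2 - 1*37 = 2 - 37 = -35)
165 + G*404 = 165 - 35*404 = 165 - 14140 = -13975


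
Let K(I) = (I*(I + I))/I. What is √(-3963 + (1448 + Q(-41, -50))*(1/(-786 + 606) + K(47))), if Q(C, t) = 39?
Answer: √122226065/30 ≈ 368.52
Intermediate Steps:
K(I) = 2*I (K(I) = (I*(2*I))/I = (2*I²)/I = 2*I)
√(-3963 + (1448 + Q(-41, -50))*(1/(-786 + 606) + K(47))) = √(-3963 + (1448 + 39)*(1/(-786 + 606) + 2*47)) = √(-3963 + 1487*(1/(-180) + 94)) = √(-3963 + 1487*(-1/180 + 94)) = √(-3963 + 1487*(16919/180)) = √(-3963 + 25158553/180) = √(24445213/180) = √122226065/30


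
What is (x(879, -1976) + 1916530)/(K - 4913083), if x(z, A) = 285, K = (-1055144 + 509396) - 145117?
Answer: -1916815/5603948 ≈ -0.34205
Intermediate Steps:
K = -690865 (K = -545748 - 145117 = -690865)
(x(879, -1976) + 1916530)/(K - 4913083) = (285 + 1916530)/(-690865 - 4913083) = 1916815/(-5603948) = 1916815*(-1/5603948) = -1916815/5603948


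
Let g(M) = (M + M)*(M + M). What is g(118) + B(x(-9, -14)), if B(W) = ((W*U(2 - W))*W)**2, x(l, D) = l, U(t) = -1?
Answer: 62257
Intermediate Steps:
g(M) = 4*M**2 (g(M) = (2*M)*(2*M) = 4*M**2)
B(W) = W**4 (B(W) = ((W*(-1))*W)**2 = ((-W)*W)**2 = (-W**2)**2 = W**4)
g(118) + B(x(-9, -14)) = 4*118**2 + (-9)**4 = 4*13924 + 6561 = 55696 + 6561 = 62257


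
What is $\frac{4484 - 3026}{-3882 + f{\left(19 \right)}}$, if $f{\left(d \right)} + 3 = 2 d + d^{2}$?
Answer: $- \frac{243}{581} \approx -0.41824$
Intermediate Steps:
$f{\left(d \right)} = -3 + d^{2} + 2 d$ ($f{\left(d \right)} = -3 + \left(2 d + d^{2}\right) = -3 + \left(d^{2} + 2 d\right) = -3 + d^{2} + 2 d$)
$\frac{4484 - 3026}{-3882 + f{\left(19 \right)}} = \frac{4484 - 3026}{-3882 + \left(-3 + 19^{2} + 2 \cdot 19\right)} = \frac{1458}{-3882 + \left(-3 + 361 + 38\right)} = \frac{1458}{-3882 + 396} = \frac{1458}{-3486} = 1458 \left(- \frac{1}{3486}\right) = - \frac{243}{581}$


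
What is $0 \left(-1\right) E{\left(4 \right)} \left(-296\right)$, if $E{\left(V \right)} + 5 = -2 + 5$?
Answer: $0$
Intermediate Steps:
$E{\left(V \right)} = -2$ ($E{\left(V \right)} = -5 + \left(-2 + 5\right) = -5 + 3 = -2$)
$0 \left(-1\right) E{\left(4 \right)} \left(-296\right) = 0 \left(-1\right) \left(-2\right) \left(-296\right) = 0 \left(-2\right) \left(-296\right) = 0 \left(-296\right) = 0$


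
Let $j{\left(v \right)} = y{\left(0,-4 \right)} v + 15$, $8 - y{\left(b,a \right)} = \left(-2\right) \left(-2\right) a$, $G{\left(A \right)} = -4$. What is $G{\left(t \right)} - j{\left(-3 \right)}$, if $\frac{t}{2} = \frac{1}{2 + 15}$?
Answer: $53$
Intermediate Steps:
$t = \frac{2}{17}$ ($t = \frac{2}{2 + 15} = \frac{2}{17} \approx 0.11765$)
$y{\left(b,a \right)} = 8 - 4 a$ ($y{\left(b,a \right)} = 8 - \left(-2\right) \left(-2\right) a = 8 - 4 a$)
$j{\left(v \right)} = 15 + 24 v$ ($j{\left(v \right)} = \left(8 - -16\right) v + 15 = \left(8 + 16\right) v + 15 = 24 v + 15 = 15 + 24 v$)
$G{\left(t \right)} - j{\left(-3 \right)} = -4 - \left(15 + 24 \left(-3\right)\right) = -4 - \left(15 - 72\right) = -4 - -57 = -4 + 57 = 53$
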